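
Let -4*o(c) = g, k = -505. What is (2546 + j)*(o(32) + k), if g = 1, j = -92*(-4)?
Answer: -2944597/2 ≈ -1.4723e+6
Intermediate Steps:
j = 368
o(c) = -¼ (o(c) = -¼*1 = -¼)
(2546 + j)*(o(32) + k) = (2546 + 368)*(-¼ - 505) = 2914*(-2021/4) = -2944597/2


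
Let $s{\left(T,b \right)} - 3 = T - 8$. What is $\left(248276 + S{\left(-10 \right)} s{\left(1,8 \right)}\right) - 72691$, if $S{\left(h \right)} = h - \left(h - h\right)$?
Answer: $175625$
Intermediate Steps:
$S{\left(h \right)} = h$ ($S{\left(h \right)} = h - 0 = h + 0 = h$)
$s{\left(T,b \right)} = -5 + T$ ($s{\left(T,b \right)} = 3 + \left(T - 8\right) = 3 + \left(-8 + T\right) = -5 + T$)
$\left(248276 + S{\left(-10 \right)} s{\left(1,8 \right)}\right) - 72691 = \left(248276 - 10 \left(-5 + 1\right)\right) - 72691 = \left(248276 - -40\right) - 72691 = \left(248276 + 40\right) - 72691 = 248316 - 72691 = 175625$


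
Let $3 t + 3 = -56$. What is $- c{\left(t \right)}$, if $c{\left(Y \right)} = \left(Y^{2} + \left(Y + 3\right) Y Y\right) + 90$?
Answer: $\frac{161177}{27} \approx 5969.5$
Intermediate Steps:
$t = - \frac{59}{3}$ ($t = -1 + \frac{1}{3} \left(-56\right) = -1 - \frac{56}{3} = - \frac{59}{3} \approx -19.667$)
$c{\left(Y \right)} = 90 + Y^{2} + Y^{2} \left(3 + Y\right)$ ($c{\left(Y \right)} = \left(Y^{2} + \left(3 + Y\right) Y Y\right) + 90 = \left(Y^{2} + Y \left(3 + Y\right) Y\right) + 90 = \left(Y^{2} + Y^{2} \left(3 + Y\right)\right) + 90 = 90 + Y^{2} + Y^{2} \left(3 + Y\right)$)
$- c{\left(t \right)} = - (90 + \left(- \frac{59}{3}\right)^{3} + 4 \left(- \frac{59}{3}\right)^{2}) = - (90 - \frac{205379}{27} + 4 \cdot \frac{3481}{9}) = - (90 - \frac{205379}{27} + \frac{13924}{9}) = \left(-1\right) \left(- \frac{161177}{27}\right) = \frac{161177}{27}$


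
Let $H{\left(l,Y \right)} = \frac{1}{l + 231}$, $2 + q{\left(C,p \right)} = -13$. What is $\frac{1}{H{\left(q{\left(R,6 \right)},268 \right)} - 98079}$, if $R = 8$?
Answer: $- \frac{216}{21185063} \approx -1.0196 \cdot 10^{-5}$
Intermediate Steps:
$q{\left(C,p \right)} = -15$ ($q{\left(C,p \right)} = -2 - 13 = -15$)
$H{\left(l,Y \right)} = \frac{1}{231 + l}$
$\frac{1}{H{\left(q{\left(R,6 \right)},268 \right)} - 98079} = \frac{1}{\frac{1}{231 - 15} - 98079} = \frac{1}{\frac{1}{216} - 98079} = \frac{1}{- \frac{21185063}{216}} = - \frac{216}{21185063}$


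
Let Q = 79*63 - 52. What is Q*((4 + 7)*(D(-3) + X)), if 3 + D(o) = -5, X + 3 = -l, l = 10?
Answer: -1137675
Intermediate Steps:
X = -13 (X = -3 - 1*10 = -3 - 10 = -13)
D(o) = -8 (D(o) = -3 - 5 = -8)
Q = 4925 (Q = 4977 - 52 = 4925)
Q*((4 + 7)*(D(-3) + X)) = 4925*((4 + 7)*(-8 - 13)) = 4925*(11*(-21)) = 4925*(-231) = -1137675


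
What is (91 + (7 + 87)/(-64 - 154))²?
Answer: 97456384/11881 ≈ 8202.7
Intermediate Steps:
(91 + (7 + 87)/(-64 - 154))² = (91 + 94/(-218))² = (91 + 94*(-1/218))² = (91 - 47/109)² = (9872/109)² = 97456384/11881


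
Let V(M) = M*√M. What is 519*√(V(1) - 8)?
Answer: 519*I*√7 ≈ 1373.1*I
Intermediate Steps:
V(M) = M^(3/2)
519*√(V(1) - 8) = 519*√(1^(3/2) - 8) = 519*√(1 - 8) = 519*√(-7) = 519*(I*√7) = 519*I*√7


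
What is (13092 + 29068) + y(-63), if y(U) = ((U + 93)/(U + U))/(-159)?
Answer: 140772245/3339 ≈ 42160.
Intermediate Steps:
y(U) = -(93 + U)/(318*U) (y(U) = ((93 + U)/((2*U)))*(-1/159) = ((93 + U)*(1/(2*U)))*(-1/159) = ((93 + U)/(2*U))*(-1/159) = -(93 + U)/(318*U))
(13092 + 29068) + y(-63) = (13092 + 29068) + (1/318)*(-93 - 1*(-63))/(-63) = 42160 + (1/318)*(-1/63)*(-93 + 63) = 42160 + (1/318)*(-1/63)*(-30) = 42160 + 5/3339 = 140772245/3339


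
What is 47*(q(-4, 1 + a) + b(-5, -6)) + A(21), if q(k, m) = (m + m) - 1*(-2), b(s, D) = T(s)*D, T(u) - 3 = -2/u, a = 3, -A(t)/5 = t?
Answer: -2969/5 ≈ -593.80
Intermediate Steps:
A(t) = -5*t
T(u) = 3 - 2/u
b(s, D) = D*(3 - 2/s) (b(s, D) = (3 - 2/s)*D = D*(3 - 2/s))
q(k, m) = 2 + 2*m (q(k, m) = 2*m + 2 = 2 + 2*m)
47*(q(-4, 1 + a) + b(-5, -6)) + A(21) = 47*((2 + 2*(1 + 3)) - 6*(-2 + 3*(-5))/(-5)) - 5*21 = 47*((2 + 2*4) - 6*(-⅕)*(-2 - 15)) - 105 = 47*((2 + 8) - 6*(-⅕)*(-17)) - 105 = 47*(10 - 102/5) - 105 = 47*(-52/5) - 105 = -2444/5 - 105 = -2969/5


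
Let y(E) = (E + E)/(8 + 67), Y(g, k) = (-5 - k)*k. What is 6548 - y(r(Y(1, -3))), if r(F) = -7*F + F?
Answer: 163724/25 ≈ 6549.0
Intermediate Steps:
Y(g, k) = k*(-5 - k)
r(F) = -6*F
y(E) = 2*E/75 (y(E) = (2*E)/75 = (2*E)*(1/75) = 2*E/75)
6548 - y(r(Y(1, -3))) = 6548 - 2*(-(-6)*(-3)*(5 - 3))/75 = 6548 - 2*(-(-6)*(-3)*2)/75 = 6548 - 2*(-6*6)/75 = 6548 - 2*(-36)/75 = 6548 - 1*(-24/25) = 6548 + 24/25 = 163724/25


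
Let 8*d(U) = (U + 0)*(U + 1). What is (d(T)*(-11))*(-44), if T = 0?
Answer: 0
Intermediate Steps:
d(U) = U*(1 + U)/8 (d(U) = ((U + 0)*(U + 1))/8 = (U*(1 + U))/8 = U*(1 + U)/8)
(d(T)*(-11))*(-44) = (((⅛)*0*(1 + 0))*(-11))*(-44) = (((⅛)*0*1)*(-11))*(-44) = (0*(-11))*(-44) = 0*(-44) = 0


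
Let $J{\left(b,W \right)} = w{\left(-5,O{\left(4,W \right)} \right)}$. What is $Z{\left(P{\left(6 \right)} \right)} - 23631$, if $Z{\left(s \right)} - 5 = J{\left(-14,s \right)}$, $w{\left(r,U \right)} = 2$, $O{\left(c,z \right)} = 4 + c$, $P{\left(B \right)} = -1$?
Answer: $-23624$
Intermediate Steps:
$J{\left(b,W \right)} = 2$
$Z{\left(s \right)} = 7$ ($Z{\left(s \right)} = 5 + 2 = 7$)
$Z{\left(P{\left(6 \right)} \right)} - 23631 = 7 - 23631 = -23624$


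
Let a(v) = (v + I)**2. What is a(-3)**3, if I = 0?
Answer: 729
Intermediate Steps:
a(v) = v**2 (a(v) = (v + 0)**2 = v**2)
a(-3)**3 = ((-3)**2)**3 = 9**3 = 729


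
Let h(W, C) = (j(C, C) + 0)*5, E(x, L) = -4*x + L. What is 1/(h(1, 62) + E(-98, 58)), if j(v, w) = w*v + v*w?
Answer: 1/38890 ≈ 2.5714e-5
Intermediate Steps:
E(x, L) = L - 4*x
j(v, w) = 2*v*w (j(v, w) = v*w + v*w = 2*v*w)
h(W, C) = 10*C² (h(W, C) = (2*C*C + 0)*5 = (2*C² + 0)*5 = (2*C²)*5 = 10*C²)
1/(h(1, 62) + E(-98, 58)) = 1/(10*62² + (58 - 4*(-98))) = 1/(10*3844 + (58 + 392)) = 1/(38440 + 450) = 1/38890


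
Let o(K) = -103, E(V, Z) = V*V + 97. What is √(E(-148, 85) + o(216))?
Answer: √21898 ≈ 147.98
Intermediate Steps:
E(V, Z) = 97 + V² (E(V, Z) = V² + 97 = 97 + V²)
√(E(-148, 85) + o(216)) = √((97 + (-148)²) - 103) = √((97 + 21904) - 103) = √(22001 - 103) = √21898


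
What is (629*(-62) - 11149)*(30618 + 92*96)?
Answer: -1978299150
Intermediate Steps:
(629*(-62) - 11149)*(30618 + 92*96) = (-38998 - 11149)*(30618 + 8832) = -50147*39450 = -1978299150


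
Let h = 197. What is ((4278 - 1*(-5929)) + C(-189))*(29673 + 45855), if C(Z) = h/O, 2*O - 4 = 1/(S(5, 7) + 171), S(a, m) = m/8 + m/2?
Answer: 1093572215604/1405 ≈ 7.7834e+8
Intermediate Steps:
S(a, m) = 5*m/8 (S(a, m) = m*(⅛) + m*(½) = m/8 + m/2 = 5*m/8)
O = 2810/1403 (O = 2 + 1/(2*((5/8)*7 + 171)) = 2 + 1/(2*(35/8 + 171)) = 2 + 1/(2*(1403/8)) = 2 + (½)*(8/1403) = 2 + 4/1403 = 2810/1403 ≈ 2.0028)
C(Z) = 276391/2810 (C(Z) = 197/(2810/1403) = 197*(1403/2810) = 276391/2810)
((4278 - 1*(-5929)) + C(-189))*(29673 + 45855) = ((4278 - 1*(-5929)) + 276391/2810)*(29673 + 45855) = ((4278 + 5929) + 276391/2810)*75528 = (10207 + 276391/2810)*75528 = (28958061/2810)*75528 = 1093572215604/1405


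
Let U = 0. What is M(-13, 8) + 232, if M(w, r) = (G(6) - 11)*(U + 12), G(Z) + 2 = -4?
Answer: 28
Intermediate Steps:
G(Z) = -6 (G(Z) = -2 - 4 = -6)
M(w, r) = -204 (M(w, r) = (-6 - 11)*(0 + 12) = -17*12 = -204)
M(-13, 8) + 232 = -204 + 232 = 28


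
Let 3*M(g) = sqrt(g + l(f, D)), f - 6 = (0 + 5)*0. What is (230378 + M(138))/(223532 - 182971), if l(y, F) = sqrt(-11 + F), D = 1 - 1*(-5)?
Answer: 230378/40561 + sqrt(138 + I*sqrt(5))/121683 ≈ 5.6799 + 7.8212e-7*I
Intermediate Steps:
D = 6 (D = 1 + 5 = 6)
f = 6 (f = 6 + (0 + 5)*0 = 6 + 5*0 = 6 + 0 = 6)
M(g) = sqrt(g + I*sqrt(5))/3 (M(g) = sqrt(g + sqrt(-11 + 6))/3 = sqrt(g + sqrt(-5))/3 = sqrt(g + I*sqrt(5))/3)
(230378 + M(138))/(223532 - 182971) = (230378 + sqrt(138 + I*sqrt(5))/3)/(223532 - 182971) = (230378 + sqrt(138 + I*sqrt(5))/3)/40561 = (230378 + sqrt(138 + I*sqrt(5))/3)*(1/40561) = 230378/40561 + sqrt(138 + I*sqrt(5))/121683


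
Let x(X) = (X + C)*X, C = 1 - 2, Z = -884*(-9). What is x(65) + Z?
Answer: 12116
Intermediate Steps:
Z = 7956
C = -1
x(X) = X*(-1 + X) (x(X) = (X - 1)*X = (-1 + X)*X = X*(-1 + X))
x(65) + Z = 65*(-1 + 65) + 7956 = 65*64 + 7956 = 4160 + 7956 = 12116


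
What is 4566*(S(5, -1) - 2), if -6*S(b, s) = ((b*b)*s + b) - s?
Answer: 5327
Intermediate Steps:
S(b, s) = -b/6 + s/6 - s*b²/6 (S(b, s) = -(((b*b)*s + b) - s)/6 = -((b²*s + b) - s)/6 = -((s*b² + b) - s)/6 = -((b + s*b²) - s)/6 = -(b - s + s*b²)/6 = -b/6 + s/6 - s*b²/6)
4566*(S(5, -1) - 2) = 4566*((-⅙*5 + (⅙)*(-1) - ⅙*(-1)*5²) - 2) = 4566*((-⅚ - ⅙ - ⅙*(-1)*25) - 2) = 4566*((-⅚ - ⅙ + 25/6) - 2) = 4566*(19/6 - 2) = 4566*(7/6) = 5327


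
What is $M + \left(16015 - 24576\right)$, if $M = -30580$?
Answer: $-39141$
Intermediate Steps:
$M + \left(16015 - 24576\right) = -30580 + \left(16015 - 24576\right) = -30580 - 8561 = -39141$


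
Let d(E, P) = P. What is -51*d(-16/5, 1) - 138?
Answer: -189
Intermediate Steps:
-51*d(-16/5, 1) - 138 = -51*1 - 138 = -51 - 138 = -189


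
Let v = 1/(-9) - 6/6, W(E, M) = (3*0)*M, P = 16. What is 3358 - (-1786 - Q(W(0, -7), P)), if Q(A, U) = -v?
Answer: 46306/9 ≈ 5145.1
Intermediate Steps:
W(E, M) = 0 (W(E, M) = 0*M = 0)
v = -10/9 (v = 1*(-⅑) - 6*⅙ = -⅑ - 1 = -10/9 ≈ -1.1111)
Q(A, U) = 10/9 (Q(A, U) = -1*(-10/9) = 10/9)
3358 - (-1786 - Q(W(0, -7), P)) = 3358 - (-1786 - 1*10/9) = 3358 - (-1786 - 10/9) = 3358 - 1*(-16084/9) = 3358 + 16084/9 = 46306/9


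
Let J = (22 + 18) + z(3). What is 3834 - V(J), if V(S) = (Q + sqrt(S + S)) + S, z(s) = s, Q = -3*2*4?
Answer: 3815 - sqrt(86) ≈ 3805.7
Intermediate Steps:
Q = -24 (Q = -6*4 = -24)
J = 43 (J = (22 + 18) + 3 = 40 + 3 = 43)
V(S) = -24 + S + sqrt(2)*sqrt(S) (V(S) = (-24 + sqrt(S + S)) + S = (-24 + sqrt(2*S)) + S = (-24 + sqrt(2)*sqrt(S)) + S = -24 + S + sqrt(2)*sqrt(S))
3834 - V(J) = 3834 - (-24 + 43 + sqrt(2)*sqrt(43)) = 3834 - (-24 + 43 + sqrt(86)) = 3834 - (19 + sqrt(86)) = 3834 + (-19 - sqrt(86)) = 3815 - sqrt(86)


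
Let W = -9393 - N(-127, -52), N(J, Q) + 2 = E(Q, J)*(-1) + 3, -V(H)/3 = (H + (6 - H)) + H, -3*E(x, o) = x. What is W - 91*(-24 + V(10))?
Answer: -8474/3 ≈ -2824.7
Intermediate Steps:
E(x, o) = -x/3
V(H) = -18 - 3*H (V(H) = -3*((H + (6 - H)) + H) = -3*(6 + H) = -18 - 3*H)
N(J, Q) = 1 + Q/3 (N(J, Q) = -2 + (-Q/3*(-1) + 3) = -2 + (Q/3 + 3) = -2 + (3 + Q/3) = 1 + Q/3)
W = -28130/3 (W = -9393 - (1 + (⅓)*(-52)) = -9393 - (1 - 52/3) = -9393 - 1*(-49/3) = -9393 + 49/3 = -28130/3 ≈ -9376.7)
W - 91*(-24 + V(10)) = -28130/3 - 91*(-24 + (-18 - 3*10)) = -28130/3 - 91*(-24 + (-18 - 30)) = -28130/3 - 91*(-24 - 48) = -28130/3 - 91*(-72) = -28130/3 - 1*(-6552) = -28130/3 + 6552 = -8474/3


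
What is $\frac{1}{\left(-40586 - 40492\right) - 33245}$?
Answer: $- \frac{1}{114323} \approx -8.7471 \cdot 10^{-6}$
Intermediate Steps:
$\frac{1}{\left(-40586 - 40492\right) - 33245} = \frac{1}{-81078 - 33245} = \frac{1}{-114323} = - \frac{1}{114323}$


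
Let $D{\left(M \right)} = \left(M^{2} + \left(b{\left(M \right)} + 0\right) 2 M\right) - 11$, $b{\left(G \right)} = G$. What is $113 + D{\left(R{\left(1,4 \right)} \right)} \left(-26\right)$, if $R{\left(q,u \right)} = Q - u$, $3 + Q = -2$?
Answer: $-5919$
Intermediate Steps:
$Q = -5$ ($Q = -3 - 2 = -5$)
$R{\left(q,u \right)} = -5 - u$
$D{\left(M \right)} = -11 + 3 M^{2}$ ($D{\left(M \right)} = \left(M^{2} + \left(M + 0\right) 2 M\right) - 11 = \left(M^{2} + M 2 M\right) - 11 = \left(M^{2} + 2 M M\right) - 11 = \left(M^{2} + 2 M^{2}\right) - 11 = 3 M^{2} - 11 = -11 + 3 M^{2}$)
$113 + D{\left(R{\left(1,4 \right)} \right)} \left(-26\right) = 113 + \left(-11 + 3 \left(-5 - 4\right)^{2}\right) \left(-26\right) = 113 + \left(-11 + 3 \left(-9\right)^{2}\right) \left(-26\right) = 113 + \left(-11 + 3 \cdot 81\right) \left(-26\right) = 113 + \left(-11 + 243\right) \left(-26\right) = 113 + 232 \left(-26\right) = 113 - 6032 = -5919$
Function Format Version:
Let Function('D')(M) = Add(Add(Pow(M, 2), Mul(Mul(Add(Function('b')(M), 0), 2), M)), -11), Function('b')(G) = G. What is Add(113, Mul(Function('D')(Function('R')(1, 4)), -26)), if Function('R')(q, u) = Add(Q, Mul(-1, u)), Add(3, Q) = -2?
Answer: -5919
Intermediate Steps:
Q = -5 (Q = Add(-3, -2) = -5)
Function('R')(q, u) = Add(-5, Mul(-1, u))
Function('D')(M) = Add(-11, Mul(3, Pow(M, 2))) (Function('D')(M) = Add(Add(Pow(M, 2), Mul(Mul(Add(M, 0), 2), M)), -11) = Add(Add(Pow(M, 2), Mul(Mul(M, 2), M)), -11) = Add(Add(Pow(M, 2), Mul(Mul(2, M), M)), -11) = Add(Add(Pow(M, 2), Mul(2, Pow(M, 2))), -11) = Add(Mul(3, Pow(M, 2)), -11) = Add(-11, Mul(3, Pow(M, 2))))
Add(113, Mul(Function('D')(Function('R')(1, 4)), -26)) = Add(113, Mul(Add(-11, Mul(3, Pow(Add(-5, Mul(-1, 4)), 2))), -26)) = Add(113, Mul(Add(-11, Mul(3, Pow(Add(-5, -4), 2))), -26)) = Add(113, Mul(Add(-11, Mul(3, Pow(-9, 2))), -26)) = Add(113, Mul(Add(-11, Mul(3, 81)), -26)) = Add(113, Mul(Add(-11, 243), -26)) = Add(113, Mul(232, -26)) = Add(113, -6032) = -5919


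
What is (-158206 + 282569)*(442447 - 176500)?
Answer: 33073966761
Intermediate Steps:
(-158206 + 282569)*(442447 - 176500) = 124363*265947 = 33073966761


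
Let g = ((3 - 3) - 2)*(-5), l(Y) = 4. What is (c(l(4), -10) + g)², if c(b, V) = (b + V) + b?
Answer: 64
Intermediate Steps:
c(b, V) = V + 2*b (c(b, V) = (V + b) + b = V + 2*b)
g = 10 (g = (0 - 2)*(-5) = -2*(-5) = 10)
(c(l(4), -10) + g)² = ((-10 + 2*4) + 10)² = ((-10 + 8) + 10)² = (-2 + 10)² = 8² = 64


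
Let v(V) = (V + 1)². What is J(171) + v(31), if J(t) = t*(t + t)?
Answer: 59506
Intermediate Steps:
v(V) = (1 + V)²
J(t) = 2*t² (J(t) = t*(2*t) = 2*t²)
J(171) + v(31) = 2*171² + (1 + 31)² = 2*29241 + 32² = 58482 + 1024 = 59506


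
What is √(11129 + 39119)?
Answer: 2*√12562 ≈ 224.16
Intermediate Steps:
√(11129 + 39119) = √50248 = 2*√12562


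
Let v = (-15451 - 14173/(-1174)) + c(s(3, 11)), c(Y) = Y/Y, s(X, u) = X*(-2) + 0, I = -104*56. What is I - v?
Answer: 11286751/1174 ≈ 9613.9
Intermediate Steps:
I = -5824
s(X, u) = -2*X (s(X, u) = -2*X + 0 = -2*X)
c(Y) = 1
v = -18124127/1174 (v = (-15451 - 14173/(-1174)) + 1 = (-15451 - 14173*(-1/1174)) + 1 = (-15451 + 14173/1174) + 1 = -18125301/1174 + 1 = -18124127/1174 ≈ -15438.)
I - v = -5824 - 1*(-18124127/1174) = -5824 + 18124127/1174 = 11286751/1174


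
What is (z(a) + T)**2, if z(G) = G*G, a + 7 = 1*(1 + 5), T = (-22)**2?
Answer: 235225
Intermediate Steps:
T = 484
a = -1 (a = -7 + 1*(1 + 5) = -7 + 1*6 = -7 + 6 = -1)
z(G) = G**2
(z(a) + T)**2 = ((-1)**2 + 484)**2 = (1 + 484)**2 = 485**2 = 235225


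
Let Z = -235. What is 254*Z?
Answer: -59690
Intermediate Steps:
254*Z = 254*(-235) = -59690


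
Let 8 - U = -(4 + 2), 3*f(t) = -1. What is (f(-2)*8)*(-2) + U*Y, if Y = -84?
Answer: -3512/3 ≈ -1170.7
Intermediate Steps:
f(t) = -1/3 (f(t) = (1/3)*(-1) = -1/3)
U = 14 (U = 8 - (-1)*(4 + 2) = 8 - (-1)*6 = 8 - 1*(-6) = 8 + 6 = 14)
(f(-2)*8)*(-2) + U*Y = -1/3*8*(-2) + 14*(-84) = -8/3*(-2) - 1176 = 16/3 - 1176 = -3512/3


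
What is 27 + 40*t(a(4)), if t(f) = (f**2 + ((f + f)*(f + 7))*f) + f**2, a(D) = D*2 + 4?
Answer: 230427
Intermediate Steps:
a(D) = 4 + 2*D (a(D) = 2*D + 4 = 4 + 2*D)
t(f) = 2*f**2 + 2*f**2*(7 + f) (t(f) = (f**2 + ((2*f)*(7 + f))*f) + f**2 = (f**2 + (2*f*(7 + f))*f) + f**2 = (f**2 + 2*f**2*(7 + f)) + f**2 = 2*f**2 + 2*f**2*(7 + f))
27 + 40*t(a(4)) = 27 + 40*(2*(4 + 2*4)**2*(8 + (4 + 2*4))) = 27 + 40*(2*(4 + 8)**2*(8 + (4 + 8))) = 27 + 40*(2*12**2*(8 + 12)) = 27 + 40*(2*144*20) = 27 + 40*5760 = 27 + 230400 = 230427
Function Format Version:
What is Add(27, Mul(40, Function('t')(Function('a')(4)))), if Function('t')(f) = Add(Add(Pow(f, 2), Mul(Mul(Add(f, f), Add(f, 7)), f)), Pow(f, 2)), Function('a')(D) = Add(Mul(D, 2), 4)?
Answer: 230427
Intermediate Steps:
Function('a')(D) = Add(4, Mul(2, D)) (Function('a')(D) = Add(Mul(2, D), 4) = Add(4, Mul(2, D)))
Function('t')(f) = Add(Mul(2, Pow(f, 2)), Mul(2, Pow(f, 2), Add(7, f))) (Function('t')(f) = Add(Add(Pow(f, 2), Mul(Mul(Mul(2, f), Add(7, f)), f)), Pow(f, 2)) = Add(Add(Pow(f, 2), Mul(Mul(2, f, Add(7, f)), f)), Pow(f, 2)) = Add(Add(Pow(f, 2), Mul(2, Pow(f, 2), Add(7, f))), Pow(f, 2)) = Add(Mul(2, Pow(f, 2)), Mul(2, Pow(f, 2), Add(7, f))))
Add(27, Mul(40, Function('t')(Function('a')(4)))) = Add(27, Mul(40, Mul(2, Pow(Add(4, Mul(2, 4)), 2), Add(8, Add(4, Mul(2, 4)))))) = Add(27, Mul(40, Mul(2, Pow(Add(4, 8), 2), Add(8, Add(4, 8))))) = Add(27, Mul(40, Mul(2, Pow(12, 2), Add(8, 12)))) = Add(27, Mul(40, Mul(2, 144, 20))) = Add(27, Mul(40, 5760)) = Add(27, 230400) = 230427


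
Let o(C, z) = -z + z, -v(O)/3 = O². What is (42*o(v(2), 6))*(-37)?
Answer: 0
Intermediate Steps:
v(O) = -3*O²
o(C, z) = 0
(42*o(v(2), 6))*(-37) = (42*0)*(-37) = 0*(-37) = 0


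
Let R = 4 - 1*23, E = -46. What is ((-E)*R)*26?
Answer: -22724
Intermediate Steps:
R = -19 (R = 4 - 23 = -19)
((-E)*R)*26 = (-1*(-46)*(-19))*26 = (46*(-19))*26 = -874*26 = -22724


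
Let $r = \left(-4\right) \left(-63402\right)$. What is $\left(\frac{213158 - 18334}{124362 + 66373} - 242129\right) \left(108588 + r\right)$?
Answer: $- \frac{16727037083620236}{190735} \approx -8.7698 \cdot 10^{10}$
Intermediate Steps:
$r = 253608$
$\left(\frac{213158 - 18334}{124362 + 66373} - 242129\right) \left(108588 + r\right) = \left(\frac{213158 - 18334}{124362 + 66373} - 242129\right) \left(108588 + 253608\right) = \left(\frac{194824}{190735} - 242129\right) 362196 = \left(- \frac{46182279991}{190735}\right) 362196 = - \frac{16727037083620236}{190735}$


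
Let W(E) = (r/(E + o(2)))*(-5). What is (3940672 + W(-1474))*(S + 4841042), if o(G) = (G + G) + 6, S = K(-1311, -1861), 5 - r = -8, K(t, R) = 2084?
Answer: 13970345344533499/732 ≈ 1.9085e+13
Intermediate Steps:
r = 13 (r = 5 - 1*(-8) = 5 + 8 = 13)
S = 2084
o(G) = 6 + 2*G (o(G) = 2*G + 6 = 6 + 2*G)
W(E) = -65/(10 + E) (W(E) = (13/(E + (6 + 2*2)))*(-5) = (13/(E + (6 + 4)))*(-5) = (13/(E + 10))*(-5) = (13/(10 + E))*(-5) = -65/(10 + E))
(3940672 + W(-1474))*(S + 4841042) = (3940672 - 65/(10 - 1474))*(2084 + 4841042) = (3940672 - 65/(-1464))*4843126 = (3940672 - 65*(-1/1464))*4843126 = (3940672 + 65/1464)*4843126 = (5769143873/1464)*4843126 = 13970345344533499/732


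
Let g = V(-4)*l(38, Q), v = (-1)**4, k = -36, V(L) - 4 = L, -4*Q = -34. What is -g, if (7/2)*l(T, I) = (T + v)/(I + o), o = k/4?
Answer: 0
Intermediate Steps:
Q = 17/2 (Q = -1/4*(-34) = 17/2 ≈ 8.5000)
V(L) = 4 + L
v = 1
o = -9 (o = -36/4 = -36*1/4 = -9)
l(T, I) = 2*(1 + T)/(7*(-9 + I)) (l(T, I) = 2*((T + 1)/(I - 9))/7 = 2*((1 + T)/(-9 + I))/7 = 2*(1 + T)/(7*(-9 + I)))
g = 0 (g = (4 - 4)*(2*(1 + 38)/(7*(-9 + 17/2))) = 0*((2/7)*39/(-1/2)) = 0*((2/7)*(-2)*39) = 0*(-156/7) = 0)
-g = -1*0 = 0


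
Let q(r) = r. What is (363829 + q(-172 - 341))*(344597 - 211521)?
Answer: 48348640016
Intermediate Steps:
(363829 + q(-172 - 341))*(344597 - 211521) = (363829 + (-172 - 341))*(344597 - 211521) = (363829 - 513)*133076 = 363316*133076 = 48348640016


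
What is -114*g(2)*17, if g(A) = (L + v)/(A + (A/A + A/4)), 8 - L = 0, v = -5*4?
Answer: 46512/7 ≈ 6644.6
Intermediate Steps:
v = -20
L = 8 (L = 8 - 1*0 = 8 + 0 = 8)
g(A) = -12/(1 + 5*A/4) (g(A) = (8 - 20)/(A + (A/A + A/4)) = -12/(A + (1 + A*(1/4))) = -12/(A + (1 + A/4)) = -12/(1 + 5*A/4))
-114*g(2)*17 = -(-5472)/(4 + 5*2)*17 = -(-5472)/(4 + 10)*17 = -(-5472)/14*17 = -114*(-24/7)*17 = (2736/7)*17 = 46512/7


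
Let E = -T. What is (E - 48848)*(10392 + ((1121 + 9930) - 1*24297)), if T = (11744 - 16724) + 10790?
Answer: 155993932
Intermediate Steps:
T = 5810 (T = -4980 + 10790 = 5810)
E = -5810 (E = -1*5810 = -5810)
(E - 48848)*(10392 + ((1121 + 9930) - 1*24297)) = (-5810 - 48848)*(10392 + ((1121 + 9930) - 1*24297)) = -54658*(10392 + (11051 - 24297)) = -54658*(10392 - 13246) = -54658*(-2854) = 155993932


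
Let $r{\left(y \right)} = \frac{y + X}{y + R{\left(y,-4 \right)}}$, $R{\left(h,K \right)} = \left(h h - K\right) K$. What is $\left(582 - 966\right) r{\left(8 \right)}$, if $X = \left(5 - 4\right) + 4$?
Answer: $\frac{208}{11} \approx 18.909$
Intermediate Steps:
$R{\left(h,K \right)} = K \left(h^{2} - K\right)$ ($R{\left(h,K \right)} = \left(h^{2} - K\right) K = K \left(h^{2} - K\right)$)
$X = 5$ ($X = 1 + 4 = 5$)
$r{\left(y \right)} = \frac{5 + y}{-16 + y - 4 y^{2}}$ ($r{\left(y \right)} = \frac{y + 5}{y - 4 \left(y^{2} - -4\right)} = \frac{5 + y}{y - 4 \left(y^{2} + 4\right)} = \frac{5 + y}{y - 4 \left(4 + y^{2}\right)} = \frac{5 + y}{y - \left(16 + 4 y^{2}\right)} = \frac{5 + y}{-16 + y - 4 y^{2}}$)
$\left(582 - 966\right) r{\left(8 \right)} = \left(582 - 966\right) \frac{-5 - 8}{16 - 8 + 4 \cdot 8^{2}} = - 384 \frac{-5 - 8}{16 - 8 + 4 \cdot 64} = - 384 \frac{1}{16 - 8 + 256} \left(-13\right) = - 384 \cdot \frac{1}{264} \left(-13\right) = \left(-384\right) \left(- \frac{13}{264}\right) = \frac{208}{11}$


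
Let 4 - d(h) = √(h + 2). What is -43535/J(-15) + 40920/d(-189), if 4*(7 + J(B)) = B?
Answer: 42388660/8729 + 40920*I*√187/203 ≈ 4856.1 + 2756.5*I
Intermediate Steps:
J(B) = -7 + B/4
d(h) = 4 - √(2 + h) (d(h) = 4 - √(h + 2) = 4 - √(2 + h))
-43535/J(-15) + 40920/d(-189) = -43535/(-7 + (¼)*(-15)) + 40920/(4 - √(2 - 189)) = -43535/(-7 - 15/4) + 40920/(4 - √(-187)) = -43535/(-43/4) + 40920/(4 - I*√187) = -43535*(-4/43) + 40920/(4 - I*√187) = 174140/43 + 40920/(4 - I*√187)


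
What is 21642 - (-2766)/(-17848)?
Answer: 193131825/8924 ≈ 21642.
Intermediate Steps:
21642 - (-2766)/(-17848) = 21642 - (-2766)*(-1)/17848 = 21642 - 1*1383/8924 = 21642 - 1383/8924 = 193131825/8924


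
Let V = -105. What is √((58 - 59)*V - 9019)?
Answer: I*√8914 ≈ 94.414*I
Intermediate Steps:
√((58 - 59)*V - 9019) = √((58 - 59)*(-105) - 9019) = √(-1*(-105) - 9019) = √(105 - 9019) = √(-8914) = I*√8914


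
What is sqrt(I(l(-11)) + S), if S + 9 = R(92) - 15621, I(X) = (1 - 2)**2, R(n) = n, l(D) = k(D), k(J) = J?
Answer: I*sqrt(15537) ≈ 124.65*I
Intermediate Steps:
l(D) = D
I(X) = 1 (I(X) = (-1)**2 = 1)
S = -15538 (S = -9 + (92 - 15621) = -9 - 15529 = -15538)
sqrt(I(l(-11)) + S) = sqrt(1 - 15538) = sqrt(-15537) = I*sqrt(15537)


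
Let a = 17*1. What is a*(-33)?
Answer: -561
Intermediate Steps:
a = 17
a*(-33) = 17*(-33) = -561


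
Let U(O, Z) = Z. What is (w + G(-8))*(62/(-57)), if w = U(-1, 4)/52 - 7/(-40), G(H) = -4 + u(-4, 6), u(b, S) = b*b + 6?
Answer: -294221/14820 ≈ -19.853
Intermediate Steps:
u(b, S) = 6 + b² (u(b, S) = b² + 6 = 6 + b²)
G(H) = 18 (G(H) = -4 + (6 + (-4)²) = -4 + (6 + 16) = -4 + 22 = 18)
w = 131/520 (w = 4/52 - 7/(-40) = 4*(1/52) - 7*(-1/40) = 1/13 + 7/40 = 131/520 ≈ 0.25192)
(w + G(-8))*(62/(-57)) = (131/520 + 18)*(62/(-57)) = 9491*(62*(-1/57))/520 = (9491/520)*(-62/57) = -294221/14820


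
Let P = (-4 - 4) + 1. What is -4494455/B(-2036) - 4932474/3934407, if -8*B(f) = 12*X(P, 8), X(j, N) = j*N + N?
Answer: -5894456783771/94425768 ≈ -62424.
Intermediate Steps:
P = -7 (P = -8 + 1 = -7)
X(j, N) = N + N*j (X(j, N) = N*j + N = N + N*j)
B(f) = 72 (B(f) = -3*8*(1 - 7)/2 = -3*8*(-6)/2 = -3*(-48)/2 = -1/8*(-576) = 72)
-4494455/B(-2036) - 4932474/3934407 = -4494455/72 - 4932474/3934407 = -4494455*1/72 - 4932474*1/3934407 = -4494455/72 - 1644158/1311469 = -5894456783771/94425768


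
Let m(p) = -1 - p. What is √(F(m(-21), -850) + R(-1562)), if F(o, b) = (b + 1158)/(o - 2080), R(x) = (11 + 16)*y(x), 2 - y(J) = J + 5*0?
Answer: √11199881645/515 ≈ 205.49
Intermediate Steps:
y(J) = 2 - J (y(J) = 2 - (J + 5*0) = 2 - (J + 0) = 2 - J)
R(x) = 54 - 27*x (R(x) = (11 + 16)*(2 - x) = 27*(2 - x) = 54 - 27*x)
F(o, b) = (1158 + b)/(-2080 + o)
√(F(m(-21), -850) + R(-1562)) = √((1158 - 850)/(-2080 + (-1 - 1*(-21))) + (54 - 27*(-1562))) = √(308/(-2080 + (-1 + 21)) + (54 + 42174)) = √(308/(-2080 + 20) + 42228) = √(308/(-2060) + 42228) = √(-1/2060*308 + 42228) = √(-77/515 + 42228) = √(21747343/515) = √11199881645/515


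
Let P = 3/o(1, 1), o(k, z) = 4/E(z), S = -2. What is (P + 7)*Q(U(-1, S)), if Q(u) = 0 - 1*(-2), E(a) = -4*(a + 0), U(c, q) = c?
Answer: 8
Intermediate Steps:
E(a) = -4*a
Q(u) = 2 (Q(u) = 0 + 2 = 2)
o(k, z) = -1/z (o(k, z) = 4/((-4*z)) = 4*(-1/(4*z)) = -1/z)
P = -3 (P = 3/((-1/1)) = 3/((-1*1)) = 3/(-1) = 3*(-1) = -3)
(P + 7)*Q(U(-1, S)) = (-3 + 7)*2 = 4*2 = 8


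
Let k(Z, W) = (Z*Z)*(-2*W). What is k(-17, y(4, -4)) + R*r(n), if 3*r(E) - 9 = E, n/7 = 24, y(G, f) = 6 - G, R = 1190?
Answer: 69054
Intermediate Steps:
n = 168 (n = 7*24 = 168)
r(E) = 3 + E/3
k(Z, W) = -2*W*Z² (k(Z, W) = Z²*(-2*W) = -2*W*Z²)
k(-17, y(4, -4)) + R*r(n) = -2*(6 - 1*4)*(-17)² + 1190*(3 + (⅓)*168) = -2*(6 - 4)*289 + 1190*(3 + 56) = -2*2*289 + 1190*59 = -1156 + 70210 = 69054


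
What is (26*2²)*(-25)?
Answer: -2600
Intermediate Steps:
(26*2²)*(-25) = (26*4)*(-25) = 104*(-25) = -2600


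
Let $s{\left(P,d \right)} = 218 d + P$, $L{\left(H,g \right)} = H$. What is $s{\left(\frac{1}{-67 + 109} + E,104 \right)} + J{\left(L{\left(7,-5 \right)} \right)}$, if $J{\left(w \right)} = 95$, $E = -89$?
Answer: $\frac{952477}{42} \approx 22678.0$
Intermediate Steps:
$s{\left(P,d \right)} = P + 218 d$
$s{\left(\frac{1}{-67 + 109} + E,104 \right)} + J{\left(L{\left(7,-5 \right)} \right)} = \left(\left(\frac{1}{-67 + 109} - 89\right) + 218 \cdot 104\right) + 95 = \left(\left(\frac{1}{42} - 89\right) + 22672\right) + 95 = \left(- \frac{3737}{42} + 22672\right) + 95 = \frac{948487}{42} + 95 = \frac{952477}{42}$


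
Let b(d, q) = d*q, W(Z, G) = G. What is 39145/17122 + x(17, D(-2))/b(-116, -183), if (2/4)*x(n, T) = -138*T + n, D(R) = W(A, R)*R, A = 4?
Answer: 101581190/45433227 ≈ 2.2358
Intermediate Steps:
D(R) = R**2 (D(R) = R*R = R**2)
x(n, T) = -276*T + 2*n (x(n, T) = 2*(-138*T + n) = 2*(n - 138*T) = -276*T + 2*n)
39145/17122 + x(17, D(-2))/b(-116, -183) = 39145/17122 + (-276*(-2)**2 + 2*17)/((-116*(-183))) = 39145*(1/17122) + (-276*4 + 34)/21228 = 39145/17122 + (-1104 + 34)*(1/21228) = 39145/17122 - 1070*1/21228 = 39145/17122 - 535/10614 = 101581190/45433227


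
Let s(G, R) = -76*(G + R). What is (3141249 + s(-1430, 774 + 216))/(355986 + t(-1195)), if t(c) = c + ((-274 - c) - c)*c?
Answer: -453527/310547 ≈ -1.4604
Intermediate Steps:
s(G, R) = -76*G - 76*R
t(c) = c + c*(-274 - 2*c) (t(c) = c + (-274 - 2*c)*c = c + c*(-274 - 2*c))
(3141249 + s(-1430, 774 + 216))/(355986 + t(-1195)) = (3141249 + (-76*(-1430) - 76*(774 + 216)))/(355986 - 1*(-1195)*(273 + 2*(-1195))) = (3141249 + (108680 - 76*990))/(355986 - 1*(-1195)*(273 - 2390)) = (3141249 + (108680 - 75240))/(355986 - 1*(-1195)*(-2117)) = (3141249 + 33440)/(355986 - 2529815) = 3174689/(-2173829) = 3174689*(-1/2173829) = -453527/310547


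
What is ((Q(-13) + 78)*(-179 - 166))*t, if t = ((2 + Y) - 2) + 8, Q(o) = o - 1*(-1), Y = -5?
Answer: -68310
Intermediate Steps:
Q(o) = 1 + o (Q(o) = o + 1 = 1 + o)
t = 3 (t = ((2 - 5) - 2) + 8 = (-3 - 2) + 8 = -5 + 8 = 3)
((Q(-13) + 78)*(-179 - 166))*t = (((1 - 13) + 78)*(-179 - 166))*3 = ((-12 + 78)*(-345))*3 = (66*(-345))*3 = -22770*3 = -68310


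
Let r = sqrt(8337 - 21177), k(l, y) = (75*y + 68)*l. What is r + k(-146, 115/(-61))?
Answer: 653642/61 + 2*I*sqrt(3210) ≈ 10715.0 + 113.31*I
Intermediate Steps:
k(l, y) = l*(68 + 75*y) (k(l, y) = (68 + 75*y)*l = l*(68 + 75*y))
r = 2*I*sqrt(3210) (r = sqrt(-12840) = 2*I*sqrt(3210) ≈ 113.31*I)
r + k(-146, 115/(-61)) = 2*I*sqrt(3210) - 146*(68 + 75*(115/(-61))) = 2*I*sqrt(3210) - 146*(68 + 75*(115*(-1/61))) = 2*I*sqrt(3210) - 146*(68 + 75*(-115/61)) = 2*I*sqrt(3210) - 146*(68 - 8625/61) = 2*I*sqrt(3210) - 146*(-4477/61) = 2*I*sqrt(3210) + 653642/61 = 653642/61 + 2*I*sqrt(3210)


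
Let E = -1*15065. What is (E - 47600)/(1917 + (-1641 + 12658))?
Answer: -62665/12934 ≈ -4.8450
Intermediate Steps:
E = -15065
(E - 47600)/(1917 + (-1641 + 12658)) = (-15065 - 47600)/(1917 + (-1641 + 12658)) = -62665/(1917 + 11017) = -62665/12934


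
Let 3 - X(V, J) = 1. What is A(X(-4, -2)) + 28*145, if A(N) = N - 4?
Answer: 4058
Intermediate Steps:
X(V, J) = 2 (X(V, J) = 3 - 1*1 = 3 - 1 = 2)
A(N) = -4 + N
A(X(-4, -2)) + 28*145 = (-4 + 2) + 28*145 = -2 + 4060 = 4058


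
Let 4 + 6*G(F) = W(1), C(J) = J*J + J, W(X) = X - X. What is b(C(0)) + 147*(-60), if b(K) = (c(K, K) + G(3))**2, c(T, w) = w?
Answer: -79376/9 ≈ -8819.6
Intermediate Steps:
W(X) = 0
C(J) = J + J**2 (C(J) = J**2 + J = J + J**2)
G(F) = -2/3 (G(F) = -2/3 + (1/6)*0 = -2/3 + 0 = -2/3)
b(K) = (-2/3 + K)**2 (b(K) = (K - 2/3)**2 = (-2/3 + K)**2)
b(C(0)) + 147*(-60) = (-2 + 3*(0*(1 + 0)))**2/9 + 147*(-60) = (-2 + 3*(0*1))**2/9 - 8820 = (-2 + 3*0)**2/9 - 8820 = (-2 + 0)**2/9 - 8820 = (1/9)*(-2)**2 - 8820 = (1/9)*4 - 8820 = 4/9 - 8820 = -79376/9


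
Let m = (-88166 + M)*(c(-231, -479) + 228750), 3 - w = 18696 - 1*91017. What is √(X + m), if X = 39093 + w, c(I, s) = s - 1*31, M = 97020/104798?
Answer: I*√55249955065332408423/52399 ≈ 1.4185e+5*I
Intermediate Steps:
w = 72324 (w = 3 - (18696 - 1*91017) = 3 - (18696 - 91017) = 3 - 1*(-72321) = 3 + 72321 = 72324)
M = 48510/52399 (M = 97020*(1/104798) = 48510/52399 ≈ 0.92578)
c(I, s) = -31 + s (c(I, s) = s - 31 = -31 + s)
m = -1054414415885760/52399 (m = (-88166 + 48510/52399)*((-31 - 479) + 228750) = -4619761724*(-510 + 228750)/52399 = -4619761724/52399*228240 = -1054414415885760/52399 ≈ -2.0123e+10)
X = 111417 (X = 39093 + 72324 = 111417)
√(X + m) = √(111417 - 1054414415885760/52399) = √(-1054408577746377/52399) = I*√55249955065332408423/52399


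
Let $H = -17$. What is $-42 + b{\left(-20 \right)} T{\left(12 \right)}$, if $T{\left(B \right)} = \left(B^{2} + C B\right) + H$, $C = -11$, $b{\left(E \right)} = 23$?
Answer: $-157$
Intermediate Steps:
$T{\left(B \right)} = -17 + B^{2} - 11 B$ ($T{\left(B \right)} = \left(B^{2} - 11 B\right) - 17 = -17 + B^{2} - 11 B$)
$-42 + b{\left(-20 \right)} T{\left(12 \right)} = -42 + 23 \left(-17 + 12^{2} - 132\right) = -42 + 23 \left(-17 + 144 - 132\right) = -42 + 23 \left(-5\right) = -42 - 115 = -157$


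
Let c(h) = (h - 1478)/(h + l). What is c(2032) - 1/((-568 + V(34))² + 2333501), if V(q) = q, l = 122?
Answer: 725366912/2820293589 ≈ 0.25720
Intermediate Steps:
c(h) = (-1478 + h)/(122 + h) (c(h) = (h - 1478)/(h + 122) = (-1478 + h)/(122 + h))
c(2032) - 1/((-568 + V(34))² + 2333501) = (-1478 + 2032)/(122 + 2032) - 1/((-568 + 34)² + 2333501) = 554/2154 - 1/((-534)² + 2333501) = (1/2154)*554 - 1/(285156 + 2333501) = 277/1077 - 1/2618657 = 725366912/2820293589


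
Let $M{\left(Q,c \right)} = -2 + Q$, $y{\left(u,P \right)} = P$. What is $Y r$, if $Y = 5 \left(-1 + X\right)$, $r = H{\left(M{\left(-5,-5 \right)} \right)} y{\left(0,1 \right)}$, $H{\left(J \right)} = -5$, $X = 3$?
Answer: $-50$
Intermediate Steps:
$r = -5$ ($r = \left(-5\right) 1 = -5$)
$Y = 10$ ($Y = 5 \left(-1 + 3\right) = 5 \cdot 2 = 10$)
$Y r = 10 \left(-5\right) = -50$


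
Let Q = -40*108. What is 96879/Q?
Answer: -32293/1440 ≈ -22.426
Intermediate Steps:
Q = -4320
96879/Q = 96879/(-4320) = 96879*(-1/4320) = -32293/1440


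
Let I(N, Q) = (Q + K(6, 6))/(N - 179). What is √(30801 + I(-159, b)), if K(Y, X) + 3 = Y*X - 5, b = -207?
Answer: √20821834/26 ≈ 175.50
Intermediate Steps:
K(Y, X) = -8 + X*Y (K(Y, X) = -3 + (Y*X - 5) = -3 + (X*Y - 5) = -3 + (-5 + X*Y) = -8 + X*Y)
I(N, Q) = (28 + Q)/(-179 + N) (I(N, Q) = (Q + (-8 + 6*6))/(N - 179) = (Q + (-8 + 36))/(-179 + N) = (Q + 28)/(-179 + N) = (28 + Q)/(-179 + N))
√(30801 + I(-159, b)) = √(30801 + (28 - 207)/(-179 - 159)) = √(30801 - 179/(-338)) = √(30801 - 1/338*(-179)) = √(30801 + 179/338) = √(10410917/338) = √20821834/26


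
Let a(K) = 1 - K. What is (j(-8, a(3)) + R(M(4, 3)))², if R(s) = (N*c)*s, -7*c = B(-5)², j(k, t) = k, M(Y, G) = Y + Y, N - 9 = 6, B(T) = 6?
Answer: 19149376/49 ≈ 3.9080e+5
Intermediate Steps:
N = 15 (N = 9 + 6 = 15)
M(Y, G) = 2*Y
c = -36/7 (c = -⅐*6² = -⅐*36 = -36/7 ≈ -5.1429)
R(s) = -540*s/7 (R(s) = (15*(-36/7))*s = -540*s/7)
(j(-8, a(3)) + R(M(4, 3)))² = (-8 - 1080*4/7)² = (-8 - 540/7*8)² = (-8 - 4320/7)² = (-4376/7)² = 19149376/49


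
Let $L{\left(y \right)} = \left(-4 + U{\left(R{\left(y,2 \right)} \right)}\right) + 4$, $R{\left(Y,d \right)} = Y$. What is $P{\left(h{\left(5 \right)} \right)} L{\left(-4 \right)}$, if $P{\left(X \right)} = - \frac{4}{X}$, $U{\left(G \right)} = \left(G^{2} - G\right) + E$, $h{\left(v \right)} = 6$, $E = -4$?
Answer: $- \frac{32}{3} \approx -10.667$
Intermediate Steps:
$U{\left(G \right)} = -4 + G^{2} - G$ ($U{\left(G \right)} = \left(G^{2} - G\right) - 4 = -4 + G^{2} - G$)
$L{\left(y \right)} = -4 + y^{2} - y$ ($L{\left(y \right)} = \left(-4 - \left(4 + y - y^{2}\right)\right) + 4 = \left(-8 + y^{2} - y\right) + 4 = -4 + y^{2} - y$)
$P{\left(h{\left(5 \right)} \right)} L{\left(-4 \right)} = - \frac{4}{6} \left(-4 + \left(-4\right)^{2} - -4\right) = \left(-4\right) \frac{1}{6} \left(-4 + 16 + 4\right) = \left(- \frac{2}{3}\right) 16 = - \frac{32}{3}$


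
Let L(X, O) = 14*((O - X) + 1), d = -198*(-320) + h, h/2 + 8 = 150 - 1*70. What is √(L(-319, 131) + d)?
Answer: √69818 ≈ 264.23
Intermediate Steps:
h = 144 (h = -16 + 2*(150 - 1*70) = -16 + 2*(150 - 70) = -16 + 2*80 = -16 + 160 = 144)
d = 63504 (d = -198*(-320) + 144 = 63360 + 144 = 63504)
L(X, O) = 14 - 14*X + 14*O (L(X, O) = 14*(1 + O - X) = 14 - 14*X + 14*O)
√(L(-319, 131) + d) = √((14 - 14*(-319) + 14*131) + 63504) = √((14 + 4466 + 1834) + 63504) = √(6314 + 63504) = √69818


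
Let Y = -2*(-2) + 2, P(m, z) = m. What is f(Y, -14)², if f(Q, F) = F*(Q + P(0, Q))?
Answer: 7056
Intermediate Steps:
Y = 6 (Y = 4 + 2 = 6)
f(Q, F) = F*Q (f(Q, F) = F*(Q + 0) = F*Q)
f(Y, -14)² = (-14*6)² = (-84)² = 7056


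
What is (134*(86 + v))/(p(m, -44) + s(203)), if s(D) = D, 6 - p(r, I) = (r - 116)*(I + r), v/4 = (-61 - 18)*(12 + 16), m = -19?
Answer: 293527/2074 ≈ 141.53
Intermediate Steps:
v = -8848 (v = 4*((-61 - 18)*(12 + 16)) = 4*(-79*28) = 4*(-2212) = -8848)
p(r, I) = 6 - (-116 + r)*(I + r) (p(r, I) = 6 - (r - 116)*(I + r) = 6 - (-116 + r)*(I + r))
(134*(86 + v))/(p(m, -44) + s(203)) = (134*(86 - 8848))/((6 - 1*(-19)² + 116*(-44) + 116*(-19) - 1*(-44)*(-19)) + 203) = (134*(-8762))/((6 - 1*361 - 5104 - 2204 - 836) + 203) = -1174108/((6 - 361 - 5104 - 2204 - 836) + 203) = -1174108/(-8499 + 203) = -1174108/(-8296) = -1174108*(-1/8296) = 293527/2074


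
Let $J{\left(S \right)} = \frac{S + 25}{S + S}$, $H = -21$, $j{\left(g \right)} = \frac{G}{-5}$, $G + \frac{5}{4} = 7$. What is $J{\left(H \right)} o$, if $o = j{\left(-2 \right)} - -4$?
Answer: $- \frac{19}{70} \approx -0.27143$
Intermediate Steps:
$G = \frac{23}{4}$ ($G = - \frac{5}{4} + 7 = \frac{23}{4} \approx 5.75$)
$j{\left(g \right)} = - \frac{23}{20}$ ($j{\left(g \right)} = \frac{23}{4 \left(-5\right)} = \frac{23}{4} \left(- \frac{1}{5}\right) = - \frac{23}{20}$)
$J{\left(S \right)} = \frac{25 + S}{2 S}$
$o = \frac{57}{20}$ ($o = - \frac{23}{20} - -4 = - \frac{23}{20} + 4 = \frac{57}{20} \approx 2.85$)
$J{\left(H \right)} o = \frac{25 - 21}{2 \left(-21\right)} \frac{57}{20} = \frac{1}{2} \left(- \frac{1}{21}\right) 4 \cdot \frac{57}{20} = \left(- \frac{2}{21}\right) \frac{57}{20} = - \frac{19}{70}$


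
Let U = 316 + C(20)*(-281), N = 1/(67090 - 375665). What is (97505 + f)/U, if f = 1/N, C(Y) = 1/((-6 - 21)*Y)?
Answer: -113977800/170921 ≈ -666.84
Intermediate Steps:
N = -1/308575 (N = 1/(-308575) = -1/308575 ≈ -3.2407e-6)
C(Y) = -1/(27*Y) (C(Y) = 1/((-27)*Y) = -1/(27*Y))
f = -308575 (f = 1/(-1/308575) = -308575)
U = 170921/540 (U = 316 - 1/27/20*(-281) = 316 - 1/27*1/20*(-281) = 316 - 1/540*(-281) = 316 + 281/540 = 170921/540 ≈ 316.52)
(97505 + f)/U = (97505 - 308575)/(170921/540) = -211070*540/170921 = -113977800/170921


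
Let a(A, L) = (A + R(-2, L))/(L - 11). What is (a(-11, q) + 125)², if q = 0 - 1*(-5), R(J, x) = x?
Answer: 15876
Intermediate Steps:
q = 5 (q = 0 + 5 = 5)
a(A, L) = (A + L)/(-11 + L) (a(A, L) = (A + L)/(L - 11) = (A + L)/(-11 + L))
(a(-11, q) + 125)² = ((-11 + 5)/(-11 + 5) + 125)² = (-6/(-6) + 125)² = (-⅙*(-6) + 125)² = (1 + 125)² = 126² = 15876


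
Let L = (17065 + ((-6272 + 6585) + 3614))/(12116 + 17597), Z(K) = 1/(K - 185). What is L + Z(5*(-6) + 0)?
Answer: 104269/148565 ≈ 0.70184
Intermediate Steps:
Z(K) = 1/(-185 + K)
L = 20992/29713 (L = (17065 + (313 + 3614))/29713 = (17065 + 3927)*(1/29713) = 20992*(1/29713) = 20992/29713 ≈ 0.70649)
L + Z(5*(-6) + 0) = 20992/29713 + 1/(-185 + (5*(-6) + 0)) = 20992/29713 + 1/(-185 + (-30 + 0)) = 20992/29713 + 1/(-185 - 30) = 20992/29713 + 1/(-215) = 20992/29713 - 1/215 = 104269/148565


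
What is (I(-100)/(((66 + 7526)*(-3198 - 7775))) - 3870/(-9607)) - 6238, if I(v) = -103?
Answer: -384010713598155/61563884824 ≈ -6237.6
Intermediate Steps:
(I(-100)/(((66 + 7526)*(-3198 - 7775))) - 3870/(-9607)) - 6238 = (-103*1/((-3198 - 7775)*(66 + 7526)) - 3870/(-9607)) - 6238 = (-103/(7592*(-10973)) - 3870*(-1/9607)) - 6238 = (-103/(-83307016) + 3870/9607) - 6238 = (-103*(-1/83307016) + 3870/9607) - 6238 = (103/83307016 + 3870/9607) - 6238 = 24799933957/61563884824 - 6238 = -384010713598155/61563884824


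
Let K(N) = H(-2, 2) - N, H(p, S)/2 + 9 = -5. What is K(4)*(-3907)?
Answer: 125024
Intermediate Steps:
H(p, S) = -28 (H(p, S) = -18 + 2*(-5) = -18 - 10 = -28)
K(N) = -28 - N
K(4)*(-3907) = (-28 - 1*4)*(-3907) = (-28 - 4)*(-3907) = -32*(-3907) = 125024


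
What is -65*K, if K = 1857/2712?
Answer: -40235/904 ≈ -44.508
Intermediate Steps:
K = 619/904 (K = 1857*(1/2712) = 619/904 ≈ 0.68473)
-65*K = -65*619/904 = -40235/904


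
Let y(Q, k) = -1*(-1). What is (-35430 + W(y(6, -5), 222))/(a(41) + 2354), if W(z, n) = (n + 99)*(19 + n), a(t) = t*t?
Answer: 13977/1345 ≈ 10.392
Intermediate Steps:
a(t) = t²
y(Q, k) = 1
W(z, n) = (19 + n)*(99 + n) (W(z, n) = (99 + n)*(19 + n) = (19 + n)*(99 + n))
(-35430 + W(y(6, -5), 222))/(a(41) + 2354) = (-35430 + (1881 + 222² + 118*222))/(41² + 2354) = (-35430 + (1881 + 49284 + 26196))/(1681 + 2354) = (-35430 + 77361)/4035 = 41931*(1/4035) = 13977/1345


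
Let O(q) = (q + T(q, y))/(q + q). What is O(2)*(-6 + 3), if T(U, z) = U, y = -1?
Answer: -3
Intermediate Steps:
O(q) = 1 (O(q) = (q + q)/(q + q) = (2*q)/((2*q)) = (2*q)*(1/(2*q)) = 1)
O(2)*(-6 + 3) = 1*(-6 + 3) = 1*(-3) = -3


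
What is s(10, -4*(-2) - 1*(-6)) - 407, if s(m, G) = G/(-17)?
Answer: -6933/17 ≈ -407.82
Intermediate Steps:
s(m, G) = -G/17 (s(m, G) = G*(-1/17) = -G/17)
s(10, -4*(-2) - 1*(-6)) - 407 = -(-4*(-2) - 1*(-6))/17 - 407 = -(8 + 6)/17 - 407 = -1/17*14 - 407 = -14/17 - 407 = -6933/17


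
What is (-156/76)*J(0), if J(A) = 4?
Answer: -156/19 ≈ -8.2105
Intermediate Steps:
(-156/76)*J(0) = -156/76*4 = -156*1/76*4 = -39/19*4 = -156/19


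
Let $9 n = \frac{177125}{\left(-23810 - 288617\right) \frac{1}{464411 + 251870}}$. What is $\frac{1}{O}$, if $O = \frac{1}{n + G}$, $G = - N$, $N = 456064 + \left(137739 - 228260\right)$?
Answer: $- \frac{1154720797874}{2811843} \approx -4.1066 \cdot 10^{5}$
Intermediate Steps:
$N = 365543$ ($N = 456064 + \left(137739 - 228260\right) = 456064 - 90521 = 365543$)
$G = -365543$ ($G = \left(-1\right) 365543 = -365543$)
$n = - \frac{126871272125}{2811843}$ ($n = \frac{177125 \frac{1}{\left(-23810 - 288617\right) \frac{1}{464411 + 251870}}}{9} = \frac{177125 \frac{1}{\left(-312427\right) \frac{1}{716281}}}{9} = \frac{177125 \frac{1}{- \frac{312427}{716281}}}{9} = \frac{177125 \left(- \frac{716281}{312427}\right)}{9} = \frac{1}{9} \left(- \frac{126871272125}{312427}\right) = - \frac{126871272125}{2811843} \approx -45120.0$)
$O = - \frac{2811843}{1154720797874}$ ($O = \frac{1}{- \frac{126871272125}{2811843} - 365543} = \frac{1}{- \frac{1154720797874}{2811843}} = - \frac{2811843}{1154720797874} \approx -2.4351 \cdot 10^{-6}$)
$\frac{1}{O} = \frac{1}{- \frac{2811843}{1154720797874}} = - \frac{1154720797874}{2811843}$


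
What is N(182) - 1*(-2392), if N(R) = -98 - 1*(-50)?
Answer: 2344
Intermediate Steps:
N(R) = -48 (N(R) = -98 + 50 = -48)
N(182) - 1*(-2392) = -48 - 1*(-2392) = -48 + 2392 = 2344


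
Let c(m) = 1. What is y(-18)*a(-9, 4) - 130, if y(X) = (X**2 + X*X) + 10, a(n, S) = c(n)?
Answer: 528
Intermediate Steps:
a(n, S) = 1
y(X) = 10 + 2*X**2 (y(X) = (X**2 + X**2) + 10 = 2*X**2 + 10 = 10 + 2*X**2)
y(-18)*a(-9, 4) - 130 = (10 + 2*(-18)**2)*1 - 130 = (10 + 2*324)*1 - 130 = (10 + 648)*1 - 130 = 658*1 - 130 = 658 - 130 = 528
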